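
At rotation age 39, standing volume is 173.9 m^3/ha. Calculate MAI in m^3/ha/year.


Formula: MAI = Total Volume / Stand Age
MAI = 173.9 m^3/ha / 39 years
MAI = 4.46 m^3/ha/year

4.46


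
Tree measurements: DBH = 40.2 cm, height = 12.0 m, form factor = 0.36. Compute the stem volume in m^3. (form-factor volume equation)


Formula: V = pi * (DBH/200)^2 * H * ff
Radius = DBH/200 = 40.2/200 = 0.201 m
Radius^2 = 0.201^2 = 0.040401 m^2
V = pi * 0.040401 * 12.0 * 0.36
V = 0.548 m^3

0.548


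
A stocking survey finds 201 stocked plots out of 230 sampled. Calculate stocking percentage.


Formula: Stocking % = stocked plots / total plots * 100
Stocking = 201 / 230 * 100
Stocking = 0.8739 * 100 = 87.4%

87.4


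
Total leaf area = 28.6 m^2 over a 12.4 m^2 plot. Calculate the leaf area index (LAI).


Formula: LAI = total leaf area / ground area  (dimensionless)
LAI = 28.6 m^2 / 12.4 m^2
LAI = 2.31

2.31


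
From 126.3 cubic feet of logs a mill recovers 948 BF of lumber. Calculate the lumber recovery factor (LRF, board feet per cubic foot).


Formula: LRF = Lumber Output (BF) / Log Input (ft^3)
LRF = 948 BF / 126.3 ft^3
LRF = 7.51 BF/ft^3

7.51


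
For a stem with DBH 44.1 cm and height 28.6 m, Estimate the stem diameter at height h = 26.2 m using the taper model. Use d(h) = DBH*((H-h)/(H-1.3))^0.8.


Taper: d(h) = DBH * ((H - h) / (H - 1.3))^0.8
Numerator = H - h = 28.6 - 26.2 = 2.4 m
Denominator = H - 1.3 = 28.6 - 1.3 = 27.3 m
Ratio = 2.4 / 27.3 = 0.08791
d = 44.1 * 0.08791^0.8 = 6.3 cm

6.3


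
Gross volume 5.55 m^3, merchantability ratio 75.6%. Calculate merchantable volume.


Formula: MV = V_total * (merchantable_pct / 100)
Merchantable fraction = 75.6% / 100 = 0.756
MV = 5.55 m^3 * 0.756 = 4.196 m^3

4.196


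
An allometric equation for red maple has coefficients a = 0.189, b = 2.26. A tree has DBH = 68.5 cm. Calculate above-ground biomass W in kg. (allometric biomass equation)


Formula: W = a * DBH^b  (allometric power law)
DBH^b = 68.5^2.26 = 14081.8817
W = 0.189 * 14081.8817 = 2661.5 kg

2661.5


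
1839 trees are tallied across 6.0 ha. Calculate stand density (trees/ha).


Formula: Stand Density = N_trees / Area_ha
Density = 1839 trees / 6.0 ha
Density = 307 trees/ha

307


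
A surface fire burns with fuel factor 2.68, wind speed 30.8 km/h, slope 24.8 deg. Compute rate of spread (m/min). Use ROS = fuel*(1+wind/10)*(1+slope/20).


Formula: ROS = fuel * (1 + wind/10) * (1 + slope/20)
Wind factor = 1 + 30.8/10 = 4.08
Slope factor = 1 + 24.8/20 = 2.24
ROS = 2.68 * 4.08 * 2.24 = 24.49 m/min

24.49


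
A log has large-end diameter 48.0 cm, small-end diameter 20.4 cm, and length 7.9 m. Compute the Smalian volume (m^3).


Smalian: V = (A1 + A2)/2 * L,  A = pi*(D/200)^2
A1 = pi*(48.0/200)^2 = 0.180956 m^2
A2 = pi*(20.4/200)^2 = 0.032685 m^2
V = (0.180956+0.032685)/2*7.9 = 0.8439 m^3

0.8439


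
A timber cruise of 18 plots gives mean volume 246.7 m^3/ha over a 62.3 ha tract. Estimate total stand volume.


Formula: Total Volume = Mean Volume per ha * Total Area
Total Volume = 246.7 m^3/ha * 62.3 ha
Total Volume = 15369 m^3

15369


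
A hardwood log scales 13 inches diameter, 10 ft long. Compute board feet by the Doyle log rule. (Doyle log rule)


Doyle: BF = (D - 4)^2 * L / 16
Adjusted diameter = 13 - 4 = 9 in
(D-4)^2 = 9^2 = 81
BF = 81 * 10 / 16 = 51 BF

51


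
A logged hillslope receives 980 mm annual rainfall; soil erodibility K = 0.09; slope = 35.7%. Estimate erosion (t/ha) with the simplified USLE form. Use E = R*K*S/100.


Formula: E = R * K * S / 100  (simplified USLE)
R * K = 980 * 0.09 = 88.2
E = 88.2 * 35.7 / 100 = 31.49 t/ha

31.49


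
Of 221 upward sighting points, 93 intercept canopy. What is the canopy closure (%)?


Formula: Canopy closure = covered points / total points * 100
Closure = 93 / 221 * 100
Closure = 0.4208 * 100 = 42.1%

42.1


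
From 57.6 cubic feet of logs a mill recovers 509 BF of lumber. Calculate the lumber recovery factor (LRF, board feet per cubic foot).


Formula: LRF = Lumber Output (BF) / Log Input (ft^3)
LRF = 509 BF / 57.6 ft^3
LRF = 8.84 BF/ft^3

8.84


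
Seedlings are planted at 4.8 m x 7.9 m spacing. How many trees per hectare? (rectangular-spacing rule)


Formula: TPH = 10000 m^2/ha / (spacing_x * spacing_y)
Area per tree = 4.8 m * 7.9 m = 37.92 m^2
TPH = 10000 / 37.92 = 264 trees/ha

264


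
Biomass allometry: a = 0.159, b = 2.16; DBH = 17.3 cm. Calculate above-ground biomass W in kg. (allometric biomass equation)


Formula: W = a * DBH^b  (allometric power law)
DBH^b = 17.3^2.16 = 472.2583
W = 0.159 * 472.2583 = 75.1 kg

75.1


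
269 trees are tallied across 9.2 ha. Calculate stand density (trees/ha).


Formula: Stand Density = N_trees / Area_ha
Density = 269 trees / 9.2 ha
Density = 29 trees/ha

29


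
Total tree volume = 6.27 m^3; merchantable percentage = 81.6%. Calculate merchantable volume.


Formula: MV = V_total * (merchantable_pct / 100)
Merchantable fraction = 81.6% / 100 = 0.816
MV = 6.27 m^3 * 0.816 = 5.116 m^3

5.116


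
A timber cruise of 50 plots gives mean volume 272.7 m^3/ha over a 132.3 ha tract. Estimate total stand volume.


Formula: Total Volume = Mean Volume per ha * Total Area
Total Volume = 272.7 m^3/ha * 132.3 ha
Total Volume = 36078 m^3

36078


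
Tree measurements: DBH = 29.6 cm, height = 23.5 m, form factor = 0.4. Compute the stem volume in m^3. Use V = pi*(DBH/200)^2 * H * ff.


Formula: V = pi * (DBH/200)^2 * H * ff
Radius = DBH/200 = 29.6/200 = 0.148 m
Radius^2 = 0.148^2 = 0.021904 m^2
V = pi * 0.021904 * 23.5 * 0.4
V = 0.647 m^3

0.647


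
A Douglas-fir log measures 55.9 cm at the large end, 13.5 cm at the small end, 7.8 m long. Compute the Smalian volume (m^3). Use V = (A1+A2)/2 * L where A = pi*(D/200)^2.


Smalian: V = (A1 + A2)/2 * L,  A = pi*(D/200)^2
A1 = pi*(55.9/200)^2 = 0.245422 m^2
A2 = pi*(13.5/200)^2 = 0.014314 m^2
V = (0.245422+0.014314)/2*7.8 = 1.013 m^3

1.013


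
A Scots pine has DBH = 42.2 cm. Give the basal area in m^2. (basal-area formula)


Formula: BA = pi * (DBH/2)^2 / 10000  (cm^2 to m^2)
Radius = DBH/2 = 42.2/2 = 21.1 cm
BA = pi * 21.1^2 / 10000
   = 1398.6685 cm^2 / 10000
   = 0.1399 m^2

0.1399


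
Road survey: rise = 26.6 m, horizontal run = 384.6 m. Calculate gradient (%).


Formula: Gradient = rise / run * 100
Gradient = 26.6 / 384.6 * 100 = 6.9%

6.9


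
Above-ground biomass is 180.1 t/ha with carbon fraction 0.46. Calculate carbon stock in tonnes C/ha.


Formula: Carbon Stock = Biomass * Carbon Fraction
C = 180.1 t/ha * 0.46
C = 82.8 t C/ha

82.8


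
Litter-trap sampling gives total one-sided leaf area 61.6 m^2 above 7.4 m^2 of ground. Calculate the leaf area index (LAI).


Formula: LAI = total leaf area / ground area  (dimensionless)
LAI = 61.6 m^2 / 7.4 m^2
LAI = 8.32

8.32


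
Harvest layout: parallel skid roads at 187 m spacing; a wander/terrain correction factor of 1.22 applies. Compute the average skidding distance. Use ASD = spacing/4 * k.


Formula: ASD = (spacing / 4) * correction
Uncorrected distance = spacing / 4 = 187 / 4 = 46.75 m
ASD = 46.75 * 1.22 = 57 m

57


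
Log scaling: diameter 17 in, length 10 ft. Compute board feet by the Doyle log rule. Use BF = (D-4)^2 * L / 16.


Doyle: BF = (D - 4)^2 * L / 16
Adjusted diameter = 17 - 4 = 13 in
(D-4)^2 = 13^2 = 169
BF = 169 * 10 / 16 = 106 BF

106


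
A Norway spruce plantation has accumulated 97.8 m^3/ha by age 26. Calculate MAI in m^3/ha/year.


Formula: MAI = Total Volume / Stand Age
MAI = 97.8 m^3/ha / 26 years
MAI = 3.76 m^3/ha/year

3.76


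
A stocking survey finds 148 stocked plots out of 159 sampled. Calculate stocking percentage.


Formula: Stocking % = stocked plots / total plots * 100
Stocking = 148 / 159 * 100
Stocking = 0.9308 * 100 = 93.1%

93.1


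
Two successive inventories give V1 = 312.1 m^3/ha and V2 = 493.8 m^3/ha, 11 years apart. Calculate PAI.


Formula: PAI = (V_T2 - V_T1) / (T2 - T1)
Volume increment = 493.8 - 312.1 = 181.7 m^3/ha
PAI = 181.7 / 11 = 16.52 m^3/ha/year

16.52


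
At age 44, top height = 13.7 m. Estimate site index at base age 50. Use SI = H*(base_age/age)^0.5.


Formula: SI = H_dom * (base_age / age)^0.5
Age ratio = 50 / 44 = 1.13636
sqrt(age_ratio) = 1.066
SI = 13.7 * 1.066 = 14.6 m

14.6


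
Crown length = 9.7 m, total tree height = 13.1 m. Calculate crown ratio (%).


Formula: Crown Ratio = (Crown Length / Total Height) * 100
CR = (9.7 m / 13.1 m) * 100
CR = 0.7405 * 100 = 74.0%

74.0


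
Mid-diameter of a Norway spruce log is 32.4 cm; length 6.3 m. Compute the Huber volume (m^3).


Huber: V = Am * L,  Am = pi*(Dm/200)^2
Am = pi*(32.4/200)^2 = 0.082448 m^2
V = 0.082448*6.3 = 0.5194 m^3

0.5194


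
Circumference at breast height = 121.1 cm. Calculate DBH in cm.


Formula: DBH = C / pi
DBH = 121.1 / pi
pi = 3.14159...
DBH = 38.5 cm

38.5


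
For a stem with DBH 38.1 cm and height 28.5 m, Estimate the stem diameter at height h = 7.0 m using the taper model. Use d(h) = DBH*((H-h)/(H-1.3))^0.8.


Taper: d(h) = DBH * ((H - h) / (H - 1.3))^0.8
Numerator = H - h = 28.5 - 7.0 = 21.5 m
Denominator = H - 1.3 = 28.5 - 1.3 = 27.2 m
Ratio = 21.5 / 27.2 = 0.79044
d = 38.1 * 0.79044^0.8 = 31.6 cm

31.6


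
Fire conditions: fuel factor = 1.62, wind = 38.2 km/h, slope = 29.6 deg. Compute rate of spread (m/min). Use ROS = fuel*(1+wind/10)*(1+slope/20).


Formula: ROS = fuel * (1 + wind/10) * (1 + slope/20)
Wind factor = 1 + 38.2/10 = 4.82
Slope factor = 1 + 29.6/20 = 2.48
ROS = 1.62 * 4.82 * 2.48 = 19.36 m/min

19.36


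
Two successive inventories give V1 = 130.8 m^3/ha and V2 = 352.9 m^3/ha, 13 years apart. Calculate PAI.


Formula: PAI = (V_T2 - V_T1) / (T2 - T1)
Volume increment = 352.9 - 130.8 = 222.1 m^3/ha
PAI = 222.1 / 13 = 17.08 m^3/ha/year

17.08


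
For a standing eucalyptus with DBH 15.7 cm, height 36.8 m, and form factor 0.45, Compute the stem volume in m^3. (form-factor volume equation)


Formula: V = pi * (DBH/200)^2 * H * ff
Radius = DBH/200 = 15.7/200 = 0.0785 m
Radius^2 = 0.0785^2 = 0.00616225 m^2
V = pi * 0.00616225 * 36.8 * 0.45
V = 0.321 m^3

0.321


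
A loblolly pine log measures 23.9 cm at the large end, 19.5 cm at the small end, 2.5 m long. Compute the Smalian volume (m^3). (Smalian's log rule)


Smalian: V = (A1 + A2)/2 * L,  A = pi*(D/200)^2
A1 = pi*(23.9/200)^2 = 0.044863 m^2
A2 = pi*(19.5/200)^2 = 0.029865 m^2
V = (0.044863+0.029865)/2*2.5 = 0.0934 m^3

0.0934


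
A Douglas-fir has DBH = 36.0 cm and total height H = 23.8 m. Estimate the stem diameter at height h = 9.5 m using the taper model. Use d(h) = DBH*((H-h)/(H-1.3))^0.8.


Taper: d(h) = DBH * ((H - h) / (H - 1.3))^0.8
Numerator = H - h = 23.8 - 9.5 = 14.3 m
Denominator = H - 1.3 = 23.8 - 1.3 = 22.5 m
Ratio = 14.3 / 22.5 = 0.63556
d = 36.0 * 0.63556^0.8 = 25.1 cm

25.1


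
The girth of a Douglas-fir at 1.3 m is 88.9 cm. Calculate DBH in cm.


Formula: DBH = C / pi
DBH = 88.9 / pi
pi = 3.14159...
DBH = 28.3 cm

28.3


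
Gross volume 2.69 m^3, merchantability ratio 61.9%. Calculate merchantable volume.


Formula: MV = V_total * (merchantable_pct / 100)
Merchantable fraction = 61.9% / 100 = 0.619
MV = 2.69 m^3 * 0.619 = 1.665 m^3

1.665


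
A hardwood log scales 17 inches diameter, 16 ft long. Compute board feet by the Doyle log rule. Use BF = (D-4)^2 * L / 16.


Doyle: BF = (D - 4)^2 * L / 16
Adjusted diameter = 17 - 4 = 13 in
(D-4)^2 = 13^2 = 169
BF = 169 * 16 / 16 = 169 BF

169


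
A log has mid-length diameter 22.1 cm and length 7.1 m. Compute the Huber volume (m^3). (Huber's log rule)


Huber: V = Am * L,  Am = pi*(Dm/200)^2
Am = pi*(22.1/200)^2 = 0.03836 m^2
V = 0.03836*7.1 = 0.2724 m^3

0.2724


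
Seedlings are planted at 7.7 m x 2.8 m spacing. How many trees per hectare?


Formula: TPH = 10000 m^2/ha / (spacing_x * spacing_y)
Area per tree = 7.7 m * 2.8 m = 21.56 m^2
TPH = 10000 / 21.56 = 464 trees/ha

464


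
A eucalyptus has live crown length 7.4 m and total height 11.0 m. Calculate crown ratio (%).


Formula: Crown Ratio = (Crown Length / Total Height) * 100
CR = (7.4 m / 11.0 m) * 100
CR = 0.6727 * 100 = 67.3%

67.3


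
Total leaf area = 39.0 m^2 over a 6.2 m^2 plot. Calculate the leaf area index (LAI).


Formula: LAI = total leaf area / ground area  (dimensionless)
LAI = 39.0 m^2 / 6.2 m^2
LAI = 6.29

6.29


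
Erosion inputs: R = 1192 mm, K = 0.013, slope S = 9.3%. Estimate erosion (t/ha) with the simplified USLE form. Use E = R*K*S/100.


Formula: E = R * K * S / 100  (simplified USLE)
R * K = 1192 * 0.013 = 15.496
E = 15.496 * 9.3 / 100 = 1.44 t/ha

1.44


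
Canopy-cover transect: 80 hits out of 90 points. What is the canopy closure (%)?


Formula: Canopy closure = covered points / total points * 100
Closure = 80 / 90 * 100
Closure = 0.8889 * 100 = 88.9%

88.9


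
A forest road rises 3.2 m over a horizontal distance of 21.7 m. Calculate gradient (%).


Formula: Gradient = rise / run * 100
Gradient = 3.2 / 21.7 * 100 = 14.7%

14.7


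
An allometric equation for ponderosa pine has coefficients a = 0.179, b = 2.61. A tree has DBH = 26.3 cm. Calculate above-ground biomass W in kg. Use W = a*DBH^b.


Formula: W = a * DBH^b  (allometric power law)
DBH^b = 26.3^2.61 = 5082.5833
W = 0.179 * 5082.5833 = 909.8 kg

909.8


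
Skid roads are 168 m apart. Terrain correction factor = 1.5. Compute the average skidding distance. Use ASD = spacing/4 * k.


Formula: ASD = (spacing / 4) * correction
Uncorrected distance = spacing / 4 = 168 / 4 = 42 m
ASD = 42 * 1.5 = 63 m

63


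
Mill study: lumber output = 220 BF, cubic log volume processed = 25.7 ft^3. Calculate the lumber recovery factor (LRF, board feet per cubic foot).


Formula: LRF = Lumber Output (BF) / Log Input (ft^3)
LRF = 220 BF / 25.7 ft^3
LRF = 8.56 BF/ft^3

8.56


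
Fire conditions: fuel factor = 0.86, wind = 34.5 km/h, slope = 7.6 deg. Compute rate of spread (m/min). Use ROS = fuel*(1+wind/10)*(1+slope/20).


Formula: ROS = fuel * (1 + wind/10) * (1 + slope/20)
Wind factor = 1 + 34.5/10 = 4.45
Slope factor = 1 + 7.6/20 = 1.38
ROS = 0.86 * 4.45 * 1.38 = 5.28 m/min

5.28


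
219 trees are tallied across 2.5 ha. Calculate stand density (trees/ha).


Formula: Stand Density = N_trees / Area_ha
Density = 219 trees / 2.5 ha
Density = 88 trees/ha

88


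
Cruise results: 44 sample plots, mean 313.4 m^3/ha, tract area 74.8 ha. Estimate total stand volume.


Formula: Total Volume = Mean Volume per ha * Total Area
Total Volume = 313.4 m^3/ha * 74.8 ha
Total Volume = 23442 m^3

23442


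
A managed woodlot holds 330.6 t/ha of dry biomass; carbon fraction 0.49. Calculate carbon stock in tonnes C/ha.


Formula: Carbon Stock = Biomass * Carbon Fraction
C = 330.6 t/ha * 0.49
C = 162.0 t C/ha

162.0


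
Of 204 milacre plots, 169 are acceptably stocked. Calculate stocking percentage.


Formula: Stocking % = stocked plots / total plots * 100
Stocking = 169 / 204 * 100
Stocking = 0.8284 * 100 = 82.8%

82.8


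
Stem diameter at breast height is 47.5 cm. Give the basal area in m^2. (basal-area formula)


Formula: BA = pi * (DBH/2)^2 / 10000  (cm^2 to m^2)
Radius = DBH/2 = 47.5/2 = 23.75 cm
BA = pi * 23.75^2 / 10000
   = 1772.0546 cm^2 / 10000
   = 0.1772 m^2

0.1772


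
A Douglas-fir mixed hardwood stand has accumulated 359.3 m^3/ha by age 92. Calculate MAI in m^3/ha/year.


Formula: MAI = Total Volume / Stand Age
MAI = 359.3 m^3/ha / 92 years
MAI = 3.91 m^3/ha/year

3.91


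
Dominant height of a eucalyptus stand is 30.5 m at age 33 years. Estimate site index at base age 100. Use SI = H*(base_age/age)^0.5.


Formula: SI = H_dom * (base_age / age)^0.5
Age ratio = 100 / 33 = 3.0303
sqrt(age_ratio) = 1.74078
SI = 30.5 * 1.74078 = 53.1 m

53.1


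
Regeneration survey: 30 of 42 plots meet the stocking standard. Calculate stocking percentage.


Formula: Stocking % = stocked plots / total plots * 100
Stocking = 30 / 42 * 100
Stocking = 0.7143 * 100 = 71.4%

71.4


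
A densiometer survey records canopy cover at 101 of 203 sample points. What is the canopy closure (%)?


Formula: Canopy closure = covered points / total points * 100
Closure = 101 / 203 * 100
Closure = 0.4975 * 100 = 49.8%

49.8


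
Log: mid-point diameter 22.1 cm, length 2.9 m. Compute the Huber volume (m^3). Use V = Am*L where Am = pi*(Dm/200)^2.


Huber: V = Am * L,  Am = pi*(Dm/200)^2
Am = pi*(22.1/200)^2 = 0.03836 m^2
V = 0.03836*2.9 = 0.1112 m^3

0.1112


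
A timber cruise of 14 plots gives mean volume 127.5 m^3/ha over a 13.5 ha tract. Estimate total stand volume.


Formula: Total Volume = Mean Volume per ha * Total Area
Total Volume = 127.5 m^3/ha * 13.5 ha
Total Volume = 1721 m^3

1721


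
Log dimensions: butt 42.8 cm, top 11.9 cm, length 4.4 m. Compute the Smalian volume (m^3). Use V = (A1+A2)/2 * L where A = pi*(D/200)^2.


Smalian: V = (A1 + A2)/2 * L,  A = pi*(D/200)^2
A1 = pi*(42.8/200)^2 = 0.143872 m^2
A2 = pi*(11.9/200)^2 = 0.011122 m^2
V = (0.143872+0.011122)/2*4.4 = 0.341 m^3

0.341


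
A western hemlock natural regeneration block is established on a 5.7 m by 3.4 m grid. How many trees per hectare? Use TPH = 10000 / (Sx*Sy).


Formula: TPH = 10000 m^2/ha / (spacing_x * spacing_y)
Area per tree = 5.7 m * 3.4 m = 19.38 m^2
TPH = 10000 / 19.38 = 516 trees/ha

516


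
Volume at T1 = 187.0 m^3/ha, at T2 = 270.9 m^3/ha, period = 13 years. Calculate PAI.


Formula: PAI = (V_T2 - V_T1) / (T2 - T1)
Volume increment = 270.9 - 187.0 = 83.9 m^3/ha
PAI = 83.9 / 13 = 6.45 m^3/ha/year

6.45


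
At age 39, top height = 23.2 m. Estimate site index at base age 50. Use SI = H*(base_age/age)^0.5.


Formula: SI = H_dom * (base_age / age)^0.5
Age ratio = 50 / 39 = 1.28205
sqrt(age_ratio) = 1.13228
SI = 23.2 * 1.13228 = 26.3 m

26.3


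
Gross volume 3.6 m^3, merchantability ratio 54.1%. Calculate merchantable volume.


Formula: MV = V_total * (merchantable_pct / 100)
Merchantable fraction = 54.1% / 100 = 0.541
MV = 3.6 m^3 * 0.541 = 1.948 m^3

1.948


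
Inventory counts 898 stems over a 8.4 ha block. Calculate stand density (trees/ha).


Formula: Stand Density = N_trees / Area_ha
Density = 898 trees / 8.4 ha
Density = 107 trees/ha

107


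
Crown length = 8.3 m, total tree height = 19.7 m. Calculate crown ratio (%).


Formula: Crown Ratio = (Crown Length / Total Height) * 100
CR = (8.3 m / 19.7 m) * 100
CR = 0.4213 * 100 = 42.1%

42.1


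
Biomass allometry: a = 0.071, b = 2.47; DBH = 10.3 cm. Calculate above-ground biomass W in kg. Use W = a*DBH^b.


Formula: W = a * DBH^b  (allometric power law)
DBH^b = 10.3^2.47 = 317.4738
W = 0.071 * 317.4738 = 22.5 kg

22.5


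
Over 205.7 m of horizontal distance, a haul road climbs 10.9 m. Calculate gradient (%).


Formula: Gradient = rise / run * 100
Gradient = 10.9 / 205.7 * 100 = 5.3%

5.3


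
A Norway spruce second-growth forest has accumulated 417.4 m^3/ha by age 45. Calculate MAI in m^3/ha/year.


Formula: MAI = Total Volume / Stand Age
MAI = 417.4 m^3/ha / 45 years
MAI = 9.28 m^3/ha/year

9.28


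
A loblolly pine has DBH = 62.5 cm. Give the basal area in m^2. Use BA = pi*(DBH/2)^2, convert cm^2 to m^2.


Formula: BA = pi * (DBH/2)^2 / 10000  (cm^2 to m^2)
Radius = DBH/2 = 62.5/2 = 31.25 cm
BA = pi * 31.25^2 / 10000
   = 3067.9616 cm^2 / 10000
   = 0.3068 m^2

0.3068


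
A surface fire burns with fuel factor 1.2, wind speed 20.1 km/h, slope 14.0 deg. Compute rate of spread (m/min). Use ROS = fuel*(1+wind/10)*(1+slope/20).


Formula: ROS = fuel * (1 + wind/10) * (1 + slope/20)
Wind factor = 1 + 20.1/10 = 3.01
Slope factor = 1 + 14.0/20 = 1.7
ROS = 1.2 * 3.01 * 1.7 = 6.14 m/min

6.14


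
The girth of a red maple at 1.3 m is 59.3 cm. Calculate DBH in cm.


Formula: DBH = C / pi
DBH = 59.3 / pi
pi = 3.14159...
DBH = 18.9 cm

18.9


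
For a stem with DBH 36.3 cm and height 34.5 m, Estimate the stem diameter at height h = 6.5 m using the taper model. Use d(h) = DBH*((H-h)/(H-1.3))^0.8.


Taper: d(h) = DBH * ((H - h) / (H - 1.3))^0.8
Numerator = H - h = 34.5 - 6.5 = 28.0 m
Denominator = H - 1.3 = 34.5 - 1.3 = 33.2 m
Ratio = 28.0 / 33.2 = 0.84337
d = 36.3 * 0.84337^0.8 = 31.7 cm

31.7


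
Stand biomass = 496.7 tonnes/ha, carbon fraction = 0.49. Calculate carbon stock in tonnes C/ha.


Formula: Carbon Stock = Biomass * Carbon Fraction
C = 496.7 t/ha * 0.49
C = 243.4 t C/ha

243.4


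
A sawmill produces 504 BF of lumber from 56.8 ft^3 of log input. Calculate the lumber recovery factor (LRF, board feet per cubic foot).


Formula: LRF = Lumber Output (BF) / Log Input (ft^3)
LRF = 504 BF / 56.8 ft^3
LRF = 8.87 BF/ft^3

8.87


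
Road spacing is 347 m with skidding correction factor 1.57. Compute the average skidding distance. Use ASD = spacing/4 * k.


Formula: ASD = (spacing / 4) * correction
Uncorrected distance = spacing / 4 = 347 / 4 = 86.75 m
ASD = 86.75 * 1.57 = 136 m

136


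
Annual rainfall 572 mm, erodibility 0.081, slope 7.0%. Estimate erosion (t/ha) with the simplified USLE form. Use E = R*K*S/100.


Formula: E = R * K * S / 100  (simplified USLE)
R * K = 572 * 0.081 = 46.332
E = 46.332 * 7.0 / 100 = 3.24 t/ha

3.24


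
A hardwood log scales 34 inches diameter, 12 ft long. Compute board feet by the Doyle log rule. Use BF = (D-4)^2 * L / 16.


Doyle: BF = (D - 4)^2 * L / 16
Adjusted diameter = 34 - 4 = 30 in
(D-4)^2 = 30^2 = 900
BF = 900 * 12 / 16 = 675 BF

675


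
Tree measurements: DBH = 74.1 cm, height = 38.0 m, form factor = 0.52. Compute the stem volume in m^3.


Formula: V = pi * (DBH/200)^2 * H * ff
Radius = DBH/200 = 74.1/200 = 0.3705 m
Radius^2 = 0.3705^2 = 0.13727025 m^2
V = pi * 0.13727025 * 38.0 * 0.52
V = 8.521 m^3

8.521


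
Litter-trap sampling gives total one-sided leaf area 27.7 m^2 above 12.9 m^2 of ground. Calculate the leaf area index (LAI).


Formula: LAI = total leaf area / ground area  (dimensionless)
LAI = 27.7 m^2 / 12.9 m^2
LAI = 2.15

2.15


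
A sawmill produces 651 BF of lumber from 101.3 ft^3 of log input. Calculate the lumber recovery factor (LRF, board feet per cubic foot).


Formula: LRF = Lumber Output (BF) / Log Input (ft^3)
LRF = 651 BF / 101.3 ft^3
LRF = 6.43 BF/ft^3

6.43


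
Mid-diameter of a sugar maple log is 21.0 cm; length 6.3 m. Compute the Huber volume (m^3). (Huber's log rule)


Huber: V = Am * L,  Am = pi*(Dm/200)^2
Am = pi*(21.0/200)^2 = 0.034636 m^2
V = 0.034636*6.3 = 0.2182 m^3

0.2182


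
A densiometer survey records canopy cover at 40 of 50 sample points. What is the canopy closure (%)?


Formula: Canopy closure = covered points / total points * 100
Closure = 40 / 50 * 100
Closure = 0.8 * 100 = 80.0%

80.0


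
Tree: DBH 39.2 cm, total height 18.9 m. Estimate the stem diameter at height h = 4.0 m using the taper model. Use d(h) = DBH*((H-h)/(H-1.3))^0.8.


Taper: d(h) = DBH * ((H - h) / (H - 1.3))^0.8
Numerator = H - h = 18.9 - 4.0 = 14.9 m
Denominator = H - 1.3 = 18.9 - 1.3 = 17.6 m
Ratio = 14.9 / 17.6 = 0.84659
d = 39.2 * 0.84659^0.8 = 34.3 cm

34.3


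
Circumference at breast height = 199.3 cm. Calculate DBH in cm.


Formula: DBH = C / pi
DBH = 199.3 / pi
pi = 3.14159...
DBH = 63.4 cm

63.4


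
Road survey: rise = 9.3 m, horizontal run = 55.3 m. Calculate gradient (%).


Formula: Gradient = rise / run * 100
Gradient = 9.3 / 55.3 * 100 = 16.8%

16.8


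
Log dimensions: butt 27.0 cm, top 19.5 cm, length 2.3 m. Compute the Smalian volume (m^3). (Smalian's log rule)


Smalian: V = (A1 + A2)/2 * L,  A = pi*(D/200)^2
A1 = pi*(27.0/200)^2 = 0.057256 m^2
A2 = pi*(19.5/200)^2 = 0.029865 m^2
V = (0.057256+0.029865)/2*2.3 = 0.1002 m^3

0.1002


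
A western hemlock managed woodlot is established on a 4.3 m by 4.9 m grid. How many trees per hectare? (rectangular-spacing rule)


Formula: TPH = 10000 m^2/ha / (spacing_x * spacing_y)
Area per tree = 4.3 m * 4.9 m = 21.07 m^2
TPH = 10000 / 21.07 = 475 trees/ha

475


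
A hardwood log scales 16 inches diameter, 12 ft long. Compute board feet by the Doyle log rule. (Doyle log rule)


Doyle: BF = (D - 4)^2 * L / 16
Adjusted diameter = 16 - 4 = 12 in
(D-4)^2 = 12^2 = 144
BF = 144 * 12 / 16 = 108 BF

108


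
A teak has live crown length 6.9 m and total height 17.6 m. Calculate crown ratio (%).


Formula: Crown Ratio = (Crown Length / Total Height) * 100
CR = (6.9 m / 17.6 m) * 100
CR = 0.392 * 100 = 39.2%

39.2


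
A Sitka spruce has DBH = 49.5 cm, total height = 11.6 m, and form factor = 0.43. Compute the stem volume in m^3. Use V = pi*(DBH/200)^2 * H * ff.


Formula: V = pi * (DBH/200)^2 * H * ff
Radius = DBH/200 = 49.5/200 = 0.2475 m
Radius^2 = 0.2475^2 = 0.06125625 m^2
V = pi * 0.06125625 * 11.6 * 0.43
V = 0.96 m^3

0.96


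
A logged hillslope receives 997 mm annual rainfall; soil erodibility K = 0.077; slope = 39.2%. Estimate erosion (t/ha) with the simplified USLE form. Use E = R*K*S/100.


Formula: E = R * K * S / 100  (simplified USLE)
R * K = 997 * 0.077 = 76.769
E = 76.769 * 39.2 / 100 = 30.09 t/ha

30.09


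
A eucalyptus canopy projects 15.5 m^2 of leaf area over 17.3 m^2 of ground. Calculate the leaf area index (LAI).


Formula: LAI = total leaf area / ground area  (dimensionless)
LAI = 15.5 m^2 / 17.3 m^2
LAI = 0.9

0.9


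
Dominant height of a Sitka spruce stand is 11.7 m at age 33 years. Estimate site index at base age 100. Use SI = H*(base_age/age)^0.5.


Formula: SI = H_dom * (base_age / age)^0.5
Age ratio = 100 / 33 = 3.0303
sqrt(age_ratio) = 1.74078
SI = 11.7 * 1.74078 = 20.4 m

20.4


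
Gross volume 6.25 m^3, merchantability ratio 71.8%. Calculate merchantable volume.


Formula: MV = V_total * (merchantable_pct / 100)
Merchantable fraction = 71.8% / 100 = 0.718
MV = 6.25 m^3 * 0.718 = 4.488 m^3

4.488


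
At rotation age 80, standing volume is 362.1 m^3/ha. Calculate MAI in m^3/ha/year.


Formula: MAI = Total Volume / Stand Age
MAI = 362.1 m^3/ha / 80 years
MAI = 4.53 m^3/ha/year

4.53


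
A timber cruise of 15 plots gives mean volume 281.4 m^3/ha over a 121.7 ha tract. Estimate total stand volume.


Formula: Total Volume = Mean Volume per ha * Total Area
Total Volume = 281.4 m^3/ha * 121.7 ha
Total Volume = 34246 m^3

34246


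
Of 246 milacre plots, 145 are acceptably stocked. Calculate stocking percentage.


Formula: Stocking % = stocked plots / total plots * 100
Stocking = 145 / 246 * 100
Stocking = 0.5894 * 100 = 58.9%

58.9


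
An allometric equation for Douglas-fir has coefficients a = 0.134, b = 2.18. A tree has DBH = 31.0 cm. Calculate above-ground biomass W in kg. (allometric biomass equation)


Formula: W = a * DBH^b  (allometric power law)
DBH^b = 31.0^2.18 = 1783.0704
W = 0.134 * 1783.0704 = 238.9 kg

238.9


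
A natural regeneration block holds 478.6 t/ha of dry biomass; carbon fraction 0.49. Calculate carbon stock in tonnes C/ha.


Formula: Carbon Stock = Biomass * Carbon Fraction
C = 478.6 t/ha * 0.49
C = 234.5 t C/ha

234.5


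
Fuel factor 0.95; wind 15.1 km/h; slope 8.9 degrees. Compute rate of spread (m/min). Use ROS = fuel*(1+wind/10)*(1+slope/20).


Formula: ROS = fuel * (1 + wind/10) * (1 + slope/20)
Wind factor = 1 + 15.1/10 = 2.51
Slope factor = 1 + 8.9/20 = 1.445
ROS = 0.95 * 2.51 * 1.445 = 3.45 m/min

3.45


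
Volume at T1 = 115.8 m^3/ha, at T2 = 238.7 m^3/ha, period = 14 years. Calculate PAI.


Formula: PAI = (V_T2 - V_T1) / (T2 - T1)
Volume increment = 238.7 - 115.8 = 122.9 m^3/ha
PAI = 122.9 / 14 = 8.78 m^3/ha/year

8.78


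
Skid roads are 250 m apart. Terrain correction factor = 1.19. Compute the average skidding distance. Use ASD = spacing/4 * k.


Formula: ASD = (spacing / 4) * correction
Uncorrected distance = spacing / 4 = 250 / 4 = 62.5 m
ASD = 62.5 * 1.19 = 74 m

74


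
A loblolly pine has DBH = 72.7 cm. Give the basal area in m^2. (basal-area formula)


Formula: BA = pi * (DBH/2)^2 / 10000  (cm^2 to m^2)
Radius = DBH/2 = 72.7/2 = 36.35 cm
BA = pi * 36.35^2 / 10000
   = 4151.0571 cm^2 / 10000
   = 0.4151 m^2

0.4151


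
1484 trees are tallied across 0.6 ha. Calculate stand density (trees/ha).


Formula: Stand Density = N_trees / Area_ha
Density = 1484 trees / 0.6 ha
Density = 2473 trees/ha

2473


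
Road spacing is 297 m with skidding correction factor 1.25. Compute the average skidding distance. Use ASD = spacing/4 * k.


Formula: ASD = (spacing / 4) * correction
Uncorrected distance = spacing / 4 = 297 / 4 = 74.25 m
ASD = 74.25 * 1.25 = 93 m

93


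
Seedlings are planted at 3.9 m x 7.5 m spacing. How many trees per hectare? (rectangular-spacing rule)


Formula: TPH = 10000 m^2/ha / (spacing_x * spacing_y)
Area per tree = 3.9 m * 7.5 m = 29.25 m^2
TPH = 10000 / 29.25 = 342 trees/ha

342


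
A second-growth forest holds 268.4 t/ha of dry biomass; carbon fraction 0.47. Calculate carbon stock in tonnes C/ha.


Formula: Carbon Stock = Biomass * Carbon Fraction
C = 268.4 t/ha * 0.47
C = 126.1 t C/ha

126.1


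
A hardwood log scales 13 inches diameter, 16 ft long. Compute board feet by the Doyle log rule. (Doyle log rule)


Doyle: BF = (D - 4)^2 * L / 16
Adjusted diameter = 13 - 4 = 9 in
(D-4)^2 = 9^2 = 81
BF = 81 * 16 / 16 = 81 BF

81


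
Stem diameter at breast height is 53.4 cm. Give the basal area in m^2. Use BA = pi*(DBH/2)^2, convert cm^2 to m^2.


Formula: BA = pi * (DBH/2)^2 / 10000  (cm^2 to m^2)
Radius = DBH/2 = 53.4/2 = 26.7 cm
BA = pi * 26.7^2 / 10000
   = 2239.61 cm^2 / 10000
   = 0.224 m^2

0.224


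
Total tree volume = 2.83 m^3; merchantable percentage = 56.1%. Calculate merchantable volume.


Formula: MV = V_total * (merchantable_pct / 100)
Merchantable fraction = 56.1% / 100 = 0.561
MV = 2.83 m^3 * 0.561 = 1.588 m^3

1.588


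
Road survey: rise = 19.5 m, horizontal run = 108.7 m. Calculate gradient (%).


Formula: Gradient = rise / run * 100
Gradient = 19.5 / 108.7 * 100 = 17.9%

17.9


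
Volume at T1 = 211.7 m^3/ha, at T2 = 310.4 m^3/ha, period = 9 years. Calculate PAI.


Formula: PAI = (V_T2 - V_T1) / (T2 - T1)
Volume increment = 310.4 - 211.7 = 98.7 m^3/ha
PAI = 98.7 / 9 = 10.97 m^3/ha/year

10.97


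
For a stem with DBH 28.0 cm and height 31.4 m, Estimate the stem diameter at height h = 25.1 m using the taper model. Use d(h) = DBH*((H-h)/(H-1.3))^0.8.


Taper: d(h) = DBH * ((H - h) / (H - 1.3))^0.8
Numerator = H - h = 31.4 - 25.1 = 6.3 m
Denominator = H - 1.3 = 31.4 - 1.3 = 30.1 m
Ratio = 6.3 / 30.1 = 0.2093
d = 28.0 * 0.2093^0.8 = 8.0 cm

8.0


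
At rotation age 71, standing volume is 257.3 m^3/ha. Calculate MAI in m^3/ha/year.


Formula: MAI = Total Volume / Stand Age
MAI = 257.3 m^3/ha / 71 years
MAI = 3.62 m^3/ha/year

3.62


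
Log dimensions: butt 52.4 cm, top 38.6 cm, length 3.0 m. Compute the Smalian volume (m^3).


Smalian: V = (A1 + A2)/2 * L,  A = pi*(D/200)^2
A1 = pi*(52.4/200)^2 = 0.215651 m^2
A2 = pi*(38.6/200)^2 = 0.117021 m^2
V = (0.215651+0.117021)/2*3.0 = 0.499 m^3

0.499


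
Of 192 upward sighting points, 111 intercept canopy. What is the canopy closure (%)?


Formula: Canopy closure = covered points / total points * 100
Closure = 111 / 192 * 100
Closure = 0.5781 * 100 = 57.8%

57.8


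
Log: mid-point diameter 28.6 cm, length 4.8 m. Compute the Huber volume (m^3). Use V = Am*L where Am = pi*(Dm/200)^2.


Huber: V = Am * L,  Am = pi*(Dm/200)^2
Am = pi*(28.6/200)^2 = 0.064242 m^2
V = 0.064242*4.8 = 0.3084 m^3

0.3084


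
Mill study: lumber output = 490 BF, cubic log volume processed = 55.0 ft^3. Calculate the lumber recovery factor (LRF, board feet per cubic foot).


Formula: LRF = Lumber Output (BF) / Log Input (ft^3)
LRF = 490 BF / 55.0 ft^3
LRF = 8.91 BF/ft^3

8.91


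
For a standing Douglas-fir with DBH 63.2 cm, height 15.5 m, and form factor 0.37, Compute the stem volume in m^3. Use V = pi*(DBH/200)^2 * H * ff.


Formula: V = pi * (DBH/200)^2 * H * ff
Radius = DBH/200 = 63.2/200 = 0.316 m
Radius^2 = 0.316^2 = 0.099856 m^2
V = pi * 0.099856 * 15.5 * 0.37
V = 1.799 m^3

1.799


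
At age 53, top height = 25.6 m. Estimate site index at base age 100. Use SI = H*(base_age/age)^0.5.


Formula: SI = H_dom * (base_age / age)^0.5
Age ratio = 100 / 53 = 1.88679
sqrt(age_ratio) = 1.37361
SI = 25.6 * 1.37361 = 35.2 m

35.2


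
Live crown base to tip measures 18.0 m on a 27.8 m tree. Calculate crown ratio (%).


Formula: Crown Ratio = (Crown Length / Total Height) * 100
CR = (18.0 m / 27.8 m) * 100
CR = 0.6475 * 100 = 64.7%

64.7


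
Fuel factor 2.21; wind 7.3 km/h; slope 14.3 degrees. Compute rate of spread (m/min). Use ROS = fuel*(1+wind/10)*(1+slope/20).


Formula: ROS = fuel * (1 + wind/10) * (1 + slope/20)
Wind factor = 1 + 7.3/10 = 1.73
Slope factor = 1 + 14.3/20 = 1.715
ROS = 2.21 * 1.73 * 1.715 = 6.56 m/min

6.56


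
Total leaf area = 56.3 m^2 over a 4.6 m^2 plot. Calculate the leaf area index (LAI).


Formula: LAI = total leaf area / ground area  (dimensionless)
LAI = 56.3 m^2 / 4.6 m^2
LAI = 12.24

12.24


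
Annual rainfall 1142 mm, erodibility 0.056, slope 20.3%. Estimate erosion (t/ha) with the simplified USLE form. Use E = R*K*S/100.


Formula: E = R * K * S / 100  (simplified USLE)
R * K = 1142 * 0.056 = 63.952
E = 63.952 * 20.3 / 100 = 12.98 t/ha

12.98


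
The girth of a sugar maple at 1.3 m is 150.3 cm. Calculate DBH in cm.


Formula: DBH = C / pi
DBH = 150.3 / pi
pi = 3.14159...
DBH = 47.8 cm

47.8


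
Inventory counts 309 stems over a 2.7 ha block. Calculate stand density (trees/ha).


Formula: Stand Density = N_trees / Area_ha
Density = 309 trees / 2.7 ha
Density = 114 trees/ha

114


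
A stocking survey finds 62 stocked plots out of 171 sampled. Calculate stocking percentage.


Formula: Stocking % = stocked plots / total plots * 100
Stocking = 62 / 171 * 100
Stocking = 0.3626 * 100 = 36.3%

36.3


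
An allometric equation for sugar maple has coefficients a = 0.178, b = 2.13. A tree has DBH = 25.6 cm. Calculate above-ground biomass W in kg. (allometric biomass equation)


Formula: W = a * DBH^b  (allometric power law)
DBH^b = 25.6^2.13 = 998.967
W = 0.178 * 998.967 = 177.8 kg

177.8


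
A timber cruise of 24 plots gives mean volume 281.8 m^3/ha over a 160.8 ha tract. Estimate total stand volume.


Formula: Total Volume = Mean Volume per ha * Total Area
Total Volume = 281.8 m^3/ha * 160.8 ha
Total Volume = 45313 m^3

45313


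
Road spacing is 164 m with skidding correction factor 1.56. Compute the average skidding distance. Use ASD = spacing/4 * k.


Formula: ASD = (spacing / 4) * correction
Uncorrected distance = spacing / 4 = 164 / 4 = 41 m
ASD = 41 * 1.56 = 64 m

64


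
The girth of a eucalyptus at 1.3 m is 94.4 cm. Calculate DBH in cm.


Formula: DBH = C / pi
DBH = 94.4 / pi
pi = 3.14159...
DBH = 30.0 cm

30.0


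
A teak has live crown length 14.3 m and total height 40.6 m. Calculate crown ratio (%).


Formula: Crown Ratio = (Crown Length / Total Height) * 100
CR = (14.3 m / 40.6 m) * 100
CR = 0.3522 * 100 = 35.2%

35.2


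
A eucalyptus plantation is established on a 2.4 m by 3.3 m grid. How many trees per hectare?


Formula: TPH = 10000 m^2/ha / (spacing_x * spacing_y)
Area per tree = 2.4 m * 3.3 m = 7.92 m^2
TPH = 10000 / 7.92 = 1263 trees/ha

1263


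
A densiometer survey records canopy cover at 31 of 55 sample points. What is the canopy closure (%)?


Formula: Canopy closure = covered points / total points * 100
Closure = 31 / 55 * 100
Closure = 0.5636 * 100 = 56.4%

56.4


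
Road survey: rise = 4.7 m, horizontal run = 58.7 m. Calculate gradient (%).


Formula: Gradient = rise / run * 100
Gradient = 4.7 / 58.7 * 100 = 8.0%

8.0


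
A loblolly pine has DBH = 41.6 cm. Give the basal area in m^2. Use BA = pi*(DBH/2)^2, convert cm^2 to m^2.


Formula: BA = pi * (DBH/2)^2 / 10000  (cm^2 to m^2)
Radius = DBH/2 = 41.6/2 = 20.8 cm
BA = pi * 20.8^2 / 10000
   = 1359.1786 cm^2 / 10000
   = 0.1359 m^2

0.1359


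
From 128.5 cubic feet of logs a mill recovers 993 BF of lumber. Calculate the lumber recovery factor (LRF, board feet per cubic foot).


Formula: LRF = Lumber Output (BF) / Log Input (ft^3)
LRF = 993 BF / 128.5 ft^3
LRF = 7.73 BF/ft^3

7.73


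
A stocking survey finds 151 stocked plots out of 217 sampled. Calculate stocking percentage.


Formula: Stocking % = stocked plots / total plots * 100
Stocking = 151 / 217 * 100
Stocking = 0.6959 * 100 = 69.6%

69.6


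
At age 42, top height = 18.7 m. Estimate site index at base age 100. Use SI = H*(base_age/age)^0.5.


Formula: SI = H_dom * (base_age / age)^0.5
Age ratio = 100 / 42 = 2.38095
sqrt(age_ratio) = 1.54303
SI = 18.7 * 1.54303 = 28.9 m

28.9


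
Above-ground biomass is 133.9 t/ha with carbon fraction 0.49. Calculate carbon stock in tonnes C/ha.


Formula: Carbon Stock = Biomass * Carbon Fraction
C = 133.9 t/ha * 0.49
C = 65.6 t C/ha

65.6


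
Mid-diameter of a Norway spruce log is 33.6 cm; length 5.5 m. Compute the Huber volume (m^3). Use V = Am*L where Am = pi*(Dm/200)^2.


Huber: V = Am * L,  Am = pi*(Dm/200)^2
Am = pi*(33.6/200)^2 = 0.088668 m^2
V = 0.088668*5.5 = 0.4877 m^3

0.4877


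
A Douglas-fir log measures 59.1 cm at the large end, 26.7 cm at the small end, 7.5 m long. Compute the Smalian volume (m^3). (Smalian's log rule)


Smalian: V = (A1 + A2)/2 * L,  A = pi*(D/200)^2
A1 = pi*(59.1/200)^2 = 0.274325 m^2
A2 = pi*(26.7/200)^2 = 0.05599 m^2
V = (0.274325+0.05599)/2*7.5 = 1.2387 m^3

1.2387


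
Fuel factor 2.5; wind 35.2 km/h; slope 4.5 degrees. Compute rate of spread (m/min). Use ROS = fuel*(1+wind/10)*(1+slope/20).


Formula: ROS = fuel * (1 + wind/10) * (1 + slope/20)
Wind factor = 1 + 35.2/10 = 4.52
Slope factor = 1 + 4.5/20 = 1.225
ROS = 2.5 * 4.52 * 1.225 = 13.84 m/min

13.84


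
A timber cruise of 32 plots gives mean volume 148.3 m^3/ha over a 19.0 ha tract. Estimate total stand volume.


Formula: Total Volume = Mean Volume per ha * Total Area
Total Volume = 148.3 m^3/ha * 19.0 ha
Total Volume = 2818 m^3

2818


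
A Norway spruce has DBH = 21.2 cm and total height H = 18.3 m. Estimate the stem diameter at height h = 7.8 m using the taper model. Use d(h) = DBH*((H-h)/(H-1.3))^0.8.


Taper: d(h) = DBH * ((H - h) / (H - 1.3))^0.8
Numerator = H - h = 18.3 - 7.8 = 10.5 m
Denominator = H - 1.3 = 18.3 - 1.3 = 17.0 m
Ratio = 10.5 / 17.0 = 0.61765
d = 21.2 * 0.61765^0.8 = 14.4 cm

14.4


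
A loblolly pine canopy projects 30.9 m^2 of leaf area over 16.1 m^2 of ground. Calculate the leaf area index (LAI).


Formula: LAI = total leaf area / ground area  (dimensionless)
LAI = 30.9 m^2 / 16.1 m^2
LAI = 1.92

1.92


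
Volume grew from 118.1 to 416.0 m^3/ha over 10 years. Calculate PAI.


Formula: PAI = (V_T2 - V_T1) / (T2 - T1)
Volume increment = 416.0 - 118.1 = 297.9 m^3/ha
PAI = 297.9 / 10 = 29.79 m^3/ha/year

29.79


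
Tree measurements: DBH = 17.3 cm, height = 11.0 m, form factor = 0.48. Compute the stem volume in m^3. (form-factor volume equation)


Formula: V = pi * (DBH/200)^2 * H * ff
Radius = DBH/200 = 17.3/200 = 0.0865 m
Radius^2 = 0.0865^2 = 0.00748225 m^2
V = pi * 0.00748225 * 11.0 * 0.48
V = 0.124 m^3

0.124


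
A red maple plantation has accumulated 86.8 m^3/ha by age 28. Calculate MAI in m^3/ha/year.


Formula: MAI = Total Volume / Stand Age
MAI = 86.8 m^3/ha / 28 years
MAI = 3.1 m^3/ha/year

3.1


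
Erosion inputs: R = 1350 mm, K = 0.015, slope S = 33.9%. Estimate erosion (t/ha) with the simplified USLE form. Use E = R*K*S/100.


Formula: E = R * K * S / 100  (simplified USLE)
R * K = 1350 * 0.015 = 20.25
E = 20.25 * 33.9 / 100 = 6.86 t/ha

6.86


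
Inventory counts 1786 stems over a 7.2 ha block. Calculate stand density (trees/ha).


Formula: Stand Density = N_trees / Area_ha
Density = 1786 trees / 7.2 ha
Density = 248 trees/ha

248
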